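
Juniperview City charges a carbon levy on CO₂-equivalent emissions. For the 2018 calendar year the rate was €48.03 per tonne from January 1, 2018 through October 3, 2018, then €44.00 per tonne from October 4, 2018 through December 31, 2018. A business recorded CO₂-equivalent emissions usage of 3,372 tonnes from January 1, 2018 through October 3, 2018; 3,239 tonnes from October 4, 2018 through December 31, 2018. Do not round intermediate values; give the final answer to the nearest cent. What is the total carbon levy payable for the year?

€304473.16

January 1 – October 3, 2018: 3,372 tonnes at €48.03/tonne → €161957.16
October 4 – December 31, 2018: 3,239 tonnes at €44.00/tonne → €142516.00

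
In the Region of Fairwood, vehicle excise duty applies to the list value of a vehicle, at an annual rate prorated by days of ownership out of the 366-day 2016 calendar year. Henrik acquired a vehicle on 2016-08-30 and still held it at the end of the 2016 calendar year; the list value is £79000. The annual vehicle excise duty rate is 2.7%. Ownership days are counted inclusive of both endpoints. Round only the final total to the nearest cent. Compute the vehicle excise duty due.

£722.66

Days held (2016-08-30 to 2016-12-31): 124 out of 366
Tax = £79000 × 2.7% × 124/366 = £722.6557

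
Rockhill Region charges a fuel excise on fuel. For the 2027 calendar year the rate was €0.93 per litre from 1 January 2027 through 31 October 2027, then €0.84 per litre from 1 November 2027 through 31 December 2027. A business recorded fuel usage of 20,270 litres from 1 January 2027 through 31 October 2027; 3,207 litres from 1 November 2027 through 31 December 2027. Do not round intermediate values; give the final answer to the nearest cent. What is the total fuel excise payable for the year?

1 January – 31 October 2027: 20,270 litres at €0.93/litre → €18851.10
1 November – 31 December 2027: 3,207 litres at €0.84/litre → €2693.88

€21544.98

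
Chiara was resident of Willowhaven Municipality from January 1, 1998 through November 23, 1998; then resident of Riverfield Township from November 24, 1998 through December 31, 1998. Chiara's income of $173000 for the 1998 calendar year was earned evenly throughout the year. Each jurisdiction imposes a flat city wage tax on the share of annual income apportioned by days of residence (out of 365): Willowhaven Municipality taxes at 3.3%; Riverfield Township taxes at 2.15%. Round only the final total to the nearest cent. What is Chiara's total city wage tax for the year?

$5501.87

Willowhaven Municipality, January 1 – November 23, 1998: 327 days → $173000 × 3.3% × 327/365 = $5114.6384
Riverfield Township, November 24 – December 31, 1998: 38 days → $173000 × 2.15% × 38/365 = $387.2356
Total = $5501.8740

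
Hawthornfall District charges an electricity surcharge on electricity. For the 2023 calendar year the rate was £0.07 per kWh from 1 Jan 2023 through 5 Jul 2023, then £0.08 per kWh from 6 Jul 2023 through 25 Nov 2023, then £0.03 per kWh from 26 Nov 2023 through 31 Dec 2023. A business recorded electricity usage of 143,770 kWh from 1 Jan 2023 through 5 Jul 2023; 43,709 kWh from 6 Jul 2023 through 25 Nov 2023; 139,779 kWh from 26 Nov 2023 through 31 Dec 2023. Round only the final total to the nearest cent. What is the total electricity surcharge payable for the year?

£17,753.99

1 Jan – 5 Jul 2023: 143,770 kWh at £0.07/kWh → £10,063.90
6 Jul – 25 Nov 2023: 43,709 kWh at £0.08/kWh → £3,496.72
26 Nov – 31 Dec 2023: 139,779 kWh at £0.03/kWh → £4,193.37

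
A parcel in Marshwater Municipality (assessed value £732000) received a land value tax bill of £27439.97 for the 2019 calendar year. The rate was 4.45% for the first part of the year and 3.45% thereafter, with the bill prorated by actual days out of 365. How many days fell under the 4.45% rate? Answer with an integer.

Let d = days at the first rate; then 365 − d days at the second rate.
£732000 × [4.45%·d + 3.45%·(365−d)] / 365 = £27439.97
Solving gives d = 109, so the new rate took effect on 20 April 2019.

109 days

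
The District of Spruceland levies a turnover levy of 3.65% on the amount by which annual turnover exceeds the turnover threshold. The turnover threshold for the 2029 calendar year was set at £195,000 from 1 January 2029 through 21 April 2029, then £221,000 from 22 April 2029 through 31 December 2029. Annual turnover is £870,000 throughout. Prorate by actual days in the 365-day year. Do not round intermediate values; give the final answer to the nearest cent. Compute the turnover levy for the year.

1 January – 21 April 2029: 111 days, exemption £195,000 → (£870,000 − £195,000) × 3.65% × 111/365 = £7,492.5000
22 April – 31 December 2029: 254 days, exemption £221,000 → (£870,000 − £221,000) × 3.65% × 254/365 = £16,484.6000
Total = £23,977.1000

£23,977.10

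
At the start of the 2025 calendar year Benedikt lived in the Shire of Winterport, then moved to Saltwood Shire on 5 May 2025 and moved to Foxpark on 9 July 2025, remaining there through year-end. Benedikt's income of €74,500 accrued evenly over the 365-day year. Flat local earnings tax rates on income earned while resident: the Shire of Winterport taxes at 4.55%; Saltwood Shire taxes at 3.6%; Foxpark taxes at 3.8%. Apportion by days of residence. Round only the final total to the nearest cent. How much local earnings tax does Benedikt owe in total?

€2,994.29

The Shire of Winterport, 1 January – 4 May 2025: 124 days → €74,500 × 4.55% × 124/365 = €1,151.5863
Saltwood Shire, 5 May – 8 July 2025: 65 days → €74,500 × 3.6% × 65/365 = €477.6164
Foxpark, 9 July – 31 December 2025: 176 days → €74,500 × 3.8% × 176/365 = €1,365.0849
Total = €2,994.2877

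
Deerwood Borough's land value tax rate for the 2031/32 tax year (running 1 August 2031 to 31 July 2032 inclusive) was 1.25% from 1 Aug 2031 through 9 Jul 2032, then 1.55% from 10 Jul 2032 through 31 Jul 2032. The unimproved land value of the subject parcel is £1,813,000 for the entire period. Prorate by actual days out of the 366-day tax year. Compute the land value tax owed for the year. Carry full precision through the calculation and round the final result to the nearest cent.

1 Aug 2031 – 9 Jul 2032: 344 days at 1.25% → £1,813,000 × 1.25% × 344/366 = £21,300.2732
10 Jul – 31 Jul 2032: 22 days at 1.55% → £1,813,000 × 1.55% × 22/366 = £1,689.1612
Total = £22,989.4344

£22,989.43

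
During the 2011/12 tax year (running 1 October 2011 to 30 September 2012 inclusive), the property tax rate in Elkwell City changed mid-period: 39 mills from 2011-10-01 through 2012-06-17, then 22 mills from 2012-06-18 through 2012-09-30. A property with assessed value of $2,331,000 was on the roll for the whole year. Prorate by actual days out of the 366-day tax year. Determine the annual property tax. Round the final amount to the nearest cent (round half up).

2011-10-01 to 2012-06-17: 261 days at 39 mills → $2,331,000 × 3.9% × 261/366 = $64,828.5492
2012-06-18 to 2012-09-30: 105 days at 22 mills → $2,331,000 × 2.2% × 105/366 = $14,712.0492
Total = $79,540.5984

$79,540.60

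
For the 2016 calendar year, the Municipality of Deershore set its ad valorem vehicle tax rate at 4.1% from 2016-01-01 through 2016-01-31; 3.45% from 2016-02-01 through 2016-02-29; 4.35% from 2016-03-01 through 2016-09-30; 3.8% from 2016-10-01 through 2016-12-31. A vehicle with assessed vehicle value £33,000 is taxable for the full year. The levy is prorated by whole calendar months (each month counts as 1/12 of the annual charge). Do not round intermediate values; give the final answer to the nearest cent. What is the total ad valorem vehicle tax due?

2016-01-01 to 2016-01-31: 1 month at 4.1% → £33,000 × 4.1% × 1/12 = £112.7500
2016-02-01 to 2016-02-29: 1 month at 3.45% → £33,000 × 3.45% × 1/12 = £94.8750
2016-03-01 to 2016-09-30: 7 months at 4.35% → £33,000 × 4.35% × 7/12 = £837.3750
2016-10-01 to 2016-12-31: 3 months at 3.8% → £33,000 × 3.8% × 3/12 = £313.5000
Total = £1,358.5000

£1,358.50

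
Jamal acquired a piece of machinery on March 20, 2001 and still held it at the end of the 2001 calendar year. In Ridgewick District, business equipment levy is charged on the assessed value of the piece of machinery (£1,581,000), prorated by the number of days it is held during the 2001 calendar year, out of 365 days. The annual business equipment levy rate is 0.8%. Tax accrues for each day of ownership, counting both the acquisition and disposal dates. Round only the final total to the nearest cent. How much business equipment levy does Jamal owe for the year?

Days held (March 20 – December 31, 2001): 287 out of 365
Tax = £1,581,000 × 0.8% × 287/365 = £9,945.1397

£9,945.14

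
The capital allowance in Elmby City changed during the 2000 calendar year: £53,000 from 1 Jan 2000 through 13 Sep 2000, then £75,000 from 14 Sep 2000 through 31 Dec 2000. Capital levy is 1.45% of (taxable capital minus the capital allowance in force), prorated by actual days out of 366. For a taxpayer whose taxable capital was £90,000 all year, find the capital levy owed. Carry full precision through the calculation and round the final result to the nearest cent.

1 Jan – 13 Sep 2000: 257 days, exemption £53,000 → (£90,000 − £53,000) × 1.45% × 257/366 = £376.7227
14 Sep – 31 Dec 2000: 109 days, exemption £75,000 → (£90,000 − £75,000) × 1.45% × 109/366 = £64.7746
Total = £441.4973

£441.50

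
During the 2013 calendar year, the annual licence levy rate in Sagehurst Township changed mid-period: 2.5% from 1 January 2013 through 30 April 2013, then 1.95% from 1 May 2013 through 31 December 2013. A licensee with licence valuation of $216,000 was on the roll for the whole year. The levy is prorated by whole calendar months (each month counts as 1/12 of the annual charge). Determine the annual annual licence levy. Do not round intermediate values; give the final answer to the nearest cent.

$4,608.00

1 January – 30 April 2013: 4 months at 2.5% → $216,000 × 2.5% × 4/12 = $1,800.0000
1 May – 31 December 2013: 8 months at 1.95% → $216,000 × 1.95% × 8/12 = $2,808.0000
Total = $4,608.0000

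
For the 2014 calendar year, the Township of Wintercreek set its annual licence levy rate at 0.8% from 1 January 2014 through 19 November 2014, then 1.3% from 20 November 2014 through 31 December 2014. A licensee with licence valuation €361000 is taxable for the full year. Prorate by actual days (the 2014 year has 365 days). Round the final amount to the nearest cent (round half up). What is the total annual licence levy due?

1 January – 19 November 2014: 323 days at 0.8% → €361000 × 0.8% × 323/365 = €2555.6822
20 November – 31 December 2014: 42 days at 1.3% → €361000 × 1.3% × 42/365 = €540.0164
Total = €3095.6986

€3095.70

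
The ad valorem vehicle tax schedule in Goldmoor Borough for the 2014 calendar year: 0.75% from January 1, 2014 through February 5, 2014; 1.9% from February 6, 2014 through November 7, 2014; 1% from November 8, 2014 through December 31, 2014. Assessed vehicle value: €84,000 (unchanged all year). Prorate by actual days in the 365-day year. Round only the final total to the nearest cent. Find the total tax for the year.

January 1 – February 5, 2014: 36 days at 0.75% → €84,000 × 0.75% × 36/365 = €62.1370
February 6 – November 7, 2014: 275 days at 1.9% → €84,000 × 1.9% × 275/365 = €1,202.4658
November 8 – December 31, 2014: 54 days at 1% → €84,000 × 1% × 54/365 = €124.2740
Total = €1,388.8767

€1,388.88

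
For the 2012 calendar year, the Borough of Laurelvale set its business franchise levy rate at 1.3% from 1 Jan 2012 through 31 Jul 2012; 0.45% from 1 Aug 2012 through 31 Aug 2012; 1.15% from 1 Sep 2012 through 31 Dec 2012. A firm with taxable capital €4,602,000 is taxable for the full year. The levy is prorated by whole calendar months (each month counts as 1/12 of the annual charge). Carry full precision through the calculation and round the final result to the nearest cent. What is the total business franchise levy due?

€54,265.25

1 Jan – 31 Jul 2012: 7 months at 1.3% → €4,602,000 × 1.3% × 7/12 = €34,898.5000
1 Aug – 31 Aug 2012: 1 month at 0.45% → €4,602,000 × 0.45% × 1/12 = €1,725.7500
1 Sep – 31 Dec 2012: 4 months at 1.15% → €4,602,000 × 1.15% × 4/12 = €17,641.0000
Total = €54,265.2500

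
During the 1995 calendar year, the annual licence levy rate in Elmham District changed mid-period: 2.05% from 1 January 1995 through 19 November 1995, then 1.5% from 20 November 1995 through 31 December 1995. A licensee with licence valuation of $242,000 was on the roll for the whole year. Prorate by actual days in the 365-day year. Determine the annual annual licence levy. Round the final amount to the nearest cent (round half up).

1 January – 19 November 1995: 323 days at 2.05% → $242,000 × 2.05% × 323/365 = $4,390.1452
20 November – 31 December 1995: 42 days at 1.5% → $242,000 × 1.5% × 42/365 = $417.6986
Total = $4,807.8438

$4,807.84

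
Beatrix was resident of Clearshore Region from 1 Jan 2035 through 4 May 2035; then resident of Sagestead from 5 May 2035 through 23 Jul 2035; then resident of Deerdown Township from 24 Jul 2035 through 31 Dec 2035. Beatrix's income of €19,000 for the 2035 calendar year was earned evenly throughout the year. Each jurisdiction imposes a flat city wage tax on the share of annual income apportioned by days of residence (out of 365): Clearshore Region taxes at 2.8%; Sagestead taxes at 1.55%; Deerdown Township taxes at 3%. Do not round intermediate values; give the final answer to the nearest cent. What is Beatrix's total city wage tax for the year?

Clearshore Region, 1 Jan – 4 May 2035: 124 days → €19,000 × 2.8% × 124/365 = €180.7342
Sagestead, 5 May – 23 Jul 2035: 80 days → €19,000 × 1.55% × 80/365 = €64.5479
Deerdown Township, 24 Jul – 31 Dec 2035: 161 days → €19,000 × 3% × 161/365 = €251.4247
Total = €496.7068

€496.71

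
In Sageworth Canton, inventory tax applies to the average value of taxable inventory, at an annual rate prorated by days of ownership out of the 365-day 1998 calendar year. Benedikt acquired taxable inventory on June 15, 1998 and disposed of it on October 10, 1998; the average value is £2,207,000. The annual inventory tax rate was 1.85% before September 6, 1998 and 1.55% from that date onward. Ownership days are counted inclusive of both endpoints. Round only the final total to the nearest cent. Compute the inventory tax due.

June 15 – September 5, 1998: 83 days at 1.85% → £2,207,000 × 1.85% × 83/365 = £9,284.5164
September 6 – October 10, 1998: 35 days at 1.55% → £2,207,000 × 1.55% × 35/365 = £3,280.2671
Total = £12,564.7836

£12,564.78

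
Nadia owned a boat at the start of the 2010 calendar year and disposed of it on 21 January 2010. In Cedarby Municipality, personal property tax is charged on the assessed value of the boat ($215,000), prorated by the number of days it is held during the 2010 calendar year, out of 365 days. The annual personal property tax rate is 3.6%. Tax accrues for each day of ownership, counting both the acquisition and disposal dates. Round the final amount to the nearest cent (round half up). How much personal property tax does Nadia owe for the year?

$445.32

Days held (1 January – 21 January 2010): 21 out of 365
Tax = $215,000 × 3.6% × 21/365 = $445.3151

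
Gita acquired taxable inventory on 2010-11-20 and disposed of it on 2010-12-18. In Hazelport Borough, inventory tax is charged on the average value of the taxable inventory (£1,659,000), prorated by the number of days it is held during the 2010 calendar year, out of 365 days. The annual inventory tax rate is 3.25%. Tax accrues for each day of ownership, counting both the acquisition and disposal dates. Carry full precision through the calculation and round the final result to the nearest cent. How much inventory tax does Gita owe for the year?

Days held (2010-11-20 to 2010-12-18): 29 out of 365
Tax = £1,659,000 × 3.25% × 29/365 = £4,283.8562

£4,283.86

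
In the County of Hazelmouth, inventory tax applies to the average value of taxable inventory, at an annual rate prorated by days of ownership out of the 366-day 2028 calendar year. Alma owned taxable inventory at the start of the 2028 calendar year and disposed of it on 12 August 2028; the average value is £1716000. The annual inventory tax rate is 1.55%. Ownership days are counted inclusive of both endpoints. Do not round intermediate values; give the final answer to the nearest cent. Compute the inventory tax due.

Days held (1 January – 12 August 2028): 225 out of 366
Tax = £1716000 × 1.55% × 225/366 = £16351.2295

£16351.23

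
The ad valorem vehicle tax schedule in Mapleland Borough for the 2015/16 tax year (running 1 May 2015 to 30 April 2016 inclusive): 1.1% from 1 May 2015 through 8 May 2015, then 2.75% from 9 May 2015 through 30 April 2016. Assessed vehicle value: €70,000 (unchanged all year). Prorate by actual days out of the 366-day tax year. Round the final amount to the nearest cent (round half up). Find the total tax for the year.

1 May – 8 May 2015: 8 days at 1.1% → €70,000 × 1.1% × 8/366 = €16.8306
9 May 2015 – 30 April 2016: 358 days at 2.75% → €70,000 × 2.75% × 358/366 = €1,882.9235
Total = €1,899.7541

€1,899.75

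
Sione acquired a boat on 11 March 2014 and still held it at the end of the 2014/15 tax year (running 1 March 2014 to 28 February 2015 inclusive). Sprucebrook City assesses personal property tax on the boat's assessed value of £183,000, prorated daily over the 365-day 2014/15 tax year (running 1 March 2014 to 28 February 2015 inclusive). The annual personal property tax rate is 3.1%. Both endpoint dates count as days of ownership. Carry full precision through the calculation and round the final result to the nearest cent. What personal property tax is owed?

Days held (11 March 2014 – 28 February 2015): 355 out of 365
Tax = £183,000 × 3.1% × 355/365 = £5,517.5753

£5,517.58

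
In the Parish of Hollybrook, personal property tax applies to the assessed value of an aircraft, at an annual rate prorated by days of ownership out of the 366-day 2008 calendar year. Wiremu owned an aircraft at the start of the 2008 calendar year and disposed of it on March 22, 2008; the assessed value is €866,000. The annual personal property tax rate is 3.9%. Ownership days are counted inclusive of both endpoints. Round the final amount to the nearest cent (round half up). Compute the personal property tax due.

€7,566.85

Days held (January 1 – March 22, 2008): 82 out of 366
Tax = €866,000 × 3.9% × 82/366 = €7,566.8525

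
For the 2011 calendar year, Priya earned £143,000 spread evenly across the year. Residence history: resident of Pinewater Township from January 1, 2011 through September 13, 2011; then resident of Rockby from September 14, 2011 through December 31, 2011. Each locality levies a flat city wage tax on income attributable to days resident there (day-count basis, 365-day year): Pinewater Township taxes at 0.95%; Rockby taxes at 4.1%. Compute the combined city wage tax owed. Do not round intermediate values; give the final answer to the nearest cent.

£2,703.68

Pinewater Township, January 1 – September 13, 2011: 256 days → £143,000 × 0.95% × 256/365 = £952.8110
Rockby, September 14 – December 31, 2011: 109 days → £143,000 × 4.1% × 109/365 = £1,750.8685
Total = £2,703.6795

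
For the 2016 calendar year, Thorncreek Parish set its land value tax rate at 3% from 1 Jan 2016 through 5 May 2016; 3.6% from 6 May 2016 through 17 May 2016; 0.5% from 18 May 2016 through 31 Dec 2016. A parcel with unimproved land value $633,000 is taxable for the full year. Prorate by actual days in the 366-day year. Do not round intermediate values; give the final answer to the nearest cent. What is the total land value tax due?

1 Jan – 5 May 2016: 126 days at 3% → $633,000 × 3% × 126/366 = $6,537.5410
6 May – 17 May 2016: 12 days at 3.6% → $633,000 × 3.6% × 12/366 = $747.1475
18 May – 31 Dec 2016: 228 days at 0.5% → $633,000 × 0.5% × 228/366 = $1,971.6393
Total = $9,256.3279

$9,256.33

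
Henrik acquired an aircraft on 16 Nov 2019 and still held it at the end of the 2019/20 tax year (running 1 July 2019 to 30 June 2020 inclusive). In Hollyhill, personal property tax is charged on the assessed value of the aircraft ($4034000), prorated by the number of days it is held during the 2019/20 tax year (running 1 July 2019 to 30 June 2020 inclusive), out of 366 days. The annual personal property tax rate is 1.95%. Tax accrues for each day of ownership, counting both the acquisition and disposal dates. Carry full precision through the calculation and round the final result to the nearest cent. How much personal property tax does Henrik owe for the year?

Days held (16 Nov 2019 – 30 Jun 2020): 228 out of 366
Tax = $4034000 × 1.95% × 228/366 = $49003.1803

$49003.18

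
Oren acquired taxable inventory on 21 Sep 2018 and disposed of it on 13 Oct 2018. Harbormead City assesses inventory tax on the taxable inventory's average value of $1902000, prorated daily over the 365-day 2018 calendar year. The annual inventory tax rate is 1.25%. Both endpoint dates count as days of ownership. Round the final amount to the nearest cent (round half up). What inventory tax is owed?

Days held (21 Sep – 13 Oct 2018): 23 out of 365
Tax = $1902000 × 1.25% × 23/365 = $1498.1507

$1498.15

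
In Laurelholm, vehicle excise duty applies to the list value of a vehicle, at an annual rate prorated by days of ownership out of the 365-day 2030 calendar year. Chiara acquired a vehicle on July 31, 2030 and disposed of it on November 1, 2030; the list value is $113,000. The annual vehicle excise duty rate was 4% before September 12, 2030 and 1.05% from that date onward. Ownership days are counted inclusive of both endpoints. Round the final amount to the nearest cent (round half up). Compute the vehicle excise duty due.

$698.28

July 31 – September 11, 2030: 43 days at 4% → $113,000 × 4% × 43/365 = $532.4932
September 12 – November 1, 2030: 51 days at 1.05% → $113,000 × 1.05% × 51/365 = $165.7849
Total = $698.2781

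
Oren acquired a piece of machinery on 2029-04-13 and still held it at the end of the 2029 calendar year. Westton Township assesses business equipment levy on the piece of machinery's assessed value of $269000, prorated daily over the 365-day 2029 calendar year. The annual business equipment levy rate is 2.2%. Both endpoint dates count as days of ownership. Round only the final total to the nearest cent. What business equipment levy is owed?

Days held (2029-04-13 to 2029-12-31): 263 out of 365
Tax = $269000 × 2.2% × 263/365 = $4264.2027

$4264.20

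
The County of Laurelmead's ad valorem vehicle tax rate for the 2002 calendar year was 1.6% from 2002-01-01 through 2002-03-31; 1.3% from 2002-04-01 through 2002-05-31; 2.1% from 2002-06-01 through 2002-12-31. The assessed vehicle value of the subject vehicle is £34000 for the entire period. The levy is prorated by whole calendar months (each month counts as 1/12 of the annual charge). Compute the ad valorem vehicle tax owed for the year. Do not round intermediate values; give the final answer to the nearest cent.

£626.17

2002-01-01 to 2002-03-31: 3 months at 1.6% → £34000 × 1.6% × 3/12 = £136.0000
2002-04-01 to 2002-05-31: 2 months at 1.3% → £34000 × 1.3% × 2/12 = £73.6667
2002-06-01 to 2002-12-31: 7 months at 2.1% → £34000 × 2.1% × 7/12 = £416.5000
Total = £626.1667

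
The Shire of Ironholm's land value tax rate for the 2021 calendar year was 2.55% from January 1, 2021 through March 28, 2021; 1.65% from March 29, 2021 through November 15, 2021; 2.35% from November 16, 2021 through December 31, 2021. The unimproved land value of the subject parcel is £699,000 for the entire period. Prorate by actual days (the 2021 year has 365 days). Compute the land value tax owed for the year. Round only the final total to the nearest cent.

January 1 – March 28, 2021: 87 days at 2.55% → £699,000 × 2.55% × 87/365 = £4,248.5795
March 29 – November 15, 2021: 232 days at 1.65% → £699,000 × 1.65% × 232/365 = £7,330.8822
November 16 – December 31, 2021: 46 days at 2.35% → £699,000 × 2.35% × 46/365 = £2,070.1890
Total = £13,649.6507

£13,649.65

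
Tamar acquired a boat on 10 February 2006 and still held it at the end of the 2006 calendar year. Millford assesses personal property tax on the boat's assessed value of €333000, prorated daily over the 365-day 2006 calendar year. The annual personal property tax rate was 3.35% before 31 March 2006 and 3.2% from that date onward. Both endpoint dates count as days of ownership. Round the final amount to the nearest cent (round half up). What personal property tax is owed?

10 February – 30 March 2006: 49 days at 3.35% → €333000 × 3.35% × 49/365 = €1497.5877
31 March – 31 December 2006: 276 days at 3.2% → €333000 × 3.2% × 276/365 = €8057.6877
Total = €9555.2753

€9555.28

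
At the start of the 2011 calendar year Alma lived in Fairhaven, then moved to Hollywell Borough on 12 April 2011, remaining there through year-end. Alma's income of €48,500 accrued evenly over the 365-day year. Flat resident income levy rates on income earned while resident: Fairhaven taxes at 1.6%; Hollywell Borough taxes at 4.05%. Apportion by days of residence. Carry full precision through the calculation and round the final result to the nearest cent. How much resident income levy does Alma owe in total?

€1,635.45

Fairhaven, 1 January – 11 April 2011: 101 days → €48,500 × 1.6% × 101/365 = €214.7288
Hollywell Borough, 12 April – 31 December 2011: 264 days → €48,500 × 4.05% × 264/365 = €1,420.7178
Total = €1,635.4466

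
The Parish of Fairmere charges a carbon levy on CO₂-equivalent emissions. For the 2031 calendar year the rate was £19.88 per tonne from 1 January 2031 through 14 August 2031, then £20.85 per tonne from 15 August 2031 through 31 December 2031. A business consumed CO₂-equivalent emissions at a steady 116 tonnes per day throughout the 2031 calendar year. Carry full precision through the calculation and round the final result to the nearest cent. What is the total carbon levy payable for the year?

1 January – 14 August 2031: 226 days × 116 tonnes/day = 26,216 tonnes at £19.88/tonne → £521,174.08
15 August – 31 December 2031: 139 days × 116 tonnes/day = 16,124 tonnes at £20.85/tonne → £336,185.40

£857,359.48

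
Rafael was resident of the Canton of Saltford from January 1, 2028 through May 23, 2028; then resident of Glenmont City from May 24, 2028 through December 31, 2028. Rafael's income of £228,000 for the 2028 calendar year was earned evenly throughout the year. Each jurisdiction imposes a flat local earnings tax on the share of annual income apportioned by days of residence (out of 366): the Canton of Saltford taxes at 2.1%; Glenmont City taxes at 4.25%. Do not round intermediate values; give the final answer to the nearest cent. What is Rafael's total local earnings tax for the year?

£7,761.34

The Canton of Saltford, January 1 – May 23, 2028: 144 days → £228,000 × 2.1% × 144/366 = £1,883.8033
Glenmont City, May 24 – December 31, 2028: 222 days → £228,000 × 4.25% × 222/366 = £5,877.5410
Total = £7,761.3443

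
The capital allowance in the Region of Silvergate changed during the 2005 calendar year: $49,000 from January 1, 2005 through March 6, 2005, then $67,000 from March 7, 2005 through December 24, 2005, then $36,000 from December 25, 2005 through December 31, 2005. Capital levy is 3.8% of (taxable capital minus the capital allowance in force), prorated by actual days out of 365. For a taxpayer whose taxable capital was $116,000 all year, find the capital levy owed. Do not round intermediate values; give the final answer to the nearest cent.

January 1 – March 6, 2005: 65 days, exemption $49,000 → ($116,000 − $49,000) × 3.8% × 65/365 = $453.3973
March 7 – December 24, 2005: 293 days, exemption $67,000 → ($116,000 − $67,000) × 3.8% × 293/365 = $1,494.7014
December 25 – December 31, 2005: 7 days, exemption $36,000 → ($116,000 − $36,000) × 3.8% × 7/365 = $58.3014
Total = $2,006.4000

$2,006.40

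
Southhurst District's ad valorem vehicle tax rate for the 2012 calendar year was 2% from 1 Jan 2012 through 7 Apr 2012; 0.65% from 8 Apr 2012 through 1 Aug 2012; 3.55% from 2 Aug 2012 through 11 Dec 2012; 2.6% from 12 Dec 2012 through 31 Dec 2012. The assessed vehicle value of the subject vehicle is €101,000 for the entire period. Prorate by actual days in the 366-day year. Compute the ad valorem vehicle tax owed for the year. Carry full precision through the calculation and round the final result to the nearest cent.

€2,185.57

1 Jan – 7 Apr 2012: 98 days at 2% → €101,000 × 2% × 98/366 = €540.8743
8 Apr – 1 Aug 2012: 116 days at 0.65% → €101,000 × 0.65% × 116/366 = €208.0710
2 Aug – 11 Dec 2012: 132 days at 3.55% → €101,000 × 3.55% × 132/366 = €1,293.1311
12 Dec – 31 Dec 2012: 20 days at 2.6% → €101,000 × 2.6% × 20/366 = €143.4973
Total = €2,185.5738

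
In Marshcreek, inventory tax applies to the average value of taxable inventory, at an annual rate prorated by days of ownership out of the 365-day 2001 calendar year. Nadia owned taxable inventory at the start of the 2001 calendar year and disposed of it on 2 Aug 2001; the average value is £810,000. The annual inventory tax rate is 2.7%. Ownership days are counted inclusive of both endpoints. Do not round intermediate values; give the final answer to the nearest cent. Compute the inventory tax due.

Days held (1 Jan – 2 Aug 2001): 214 out of 365
Tax = £810,000 × 2.7% × 214/365 = £12,822.4110

£12,822.41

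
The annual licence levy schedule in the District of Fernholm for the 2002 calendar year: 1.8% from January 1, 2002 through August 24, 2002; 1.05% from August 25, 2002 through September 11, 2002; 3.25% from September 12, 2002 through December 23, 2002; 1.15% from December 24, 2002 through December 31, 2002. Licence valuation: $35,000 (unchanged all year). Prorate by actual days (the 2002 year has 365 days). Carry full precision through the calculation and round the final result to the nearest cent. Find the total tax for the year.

January 1 – August 24, 2002: 236 days at 1.8% → $35,000 × 1.8% × 236/365 = $407.3425
August 25 – September 11, 2002: 18 days at 1.05% → $35,000 × 1.05% × 18/365 = $18.1233
September 12 – December 23, 2002: 103 days at 3.25% → $35,000 × 3.25% × 103/365 = $320.9932
December 24 – December 31, 2002: 8 days at 1.15% → $35,000 × 1.15% × 8/365 = $8.8219
Total = $755.2808

$755.28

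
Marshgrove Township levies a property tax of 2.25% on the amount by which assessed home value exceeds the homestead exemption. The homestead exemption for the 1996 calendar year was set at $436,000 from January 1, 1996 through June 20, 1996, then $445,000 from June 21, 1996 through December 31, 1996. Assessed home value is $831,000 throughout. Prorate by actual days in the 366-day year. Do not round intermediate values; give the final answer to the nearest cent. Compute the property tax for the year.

January 1 – June 20, 1996: 172 days, exemption $436,000 → ($831,000 − $436,000) × 2.25% × 172/366 = $4,176.6393
June 21 – December 31, 1996: 194 days, exemption $445,000 → ($831,000 − $445,000) × 2.25% × 194/366 = $4,603.5246
Total = $8,780.1639

$8,780.16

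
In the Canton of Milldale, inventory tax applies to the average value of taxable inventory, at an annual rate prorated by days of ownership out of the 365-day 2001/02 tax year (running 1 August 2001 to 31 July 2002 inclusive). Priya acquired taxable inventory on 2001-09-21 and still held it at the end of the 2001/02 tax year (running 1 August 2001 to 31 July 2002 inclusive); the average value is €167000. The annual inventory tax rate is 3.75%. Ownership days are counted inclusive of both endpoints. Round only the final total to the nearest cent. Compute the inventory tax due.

Days held (2001-09-21 to 2002-07-31): 314 out of 365
Tax = €167000 × 3.75% × 314/365 = €5387.4658

€5387.47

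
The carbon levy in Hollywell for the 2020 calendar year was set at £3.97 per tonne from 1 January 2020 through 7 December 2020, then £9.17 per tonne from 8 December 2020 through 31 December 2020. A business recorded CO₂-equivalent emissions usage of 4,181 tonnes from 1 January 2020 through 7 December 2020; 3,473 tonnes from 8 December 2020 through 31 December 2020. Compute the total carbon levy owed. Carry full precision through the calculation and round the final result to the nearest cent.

£48445.98

1 January – 7 December 2020: 4,181 tonnes at £3.97/tonne → £16598.57
8 December – 31 December 2020: 3,473 tonnes at £9.17/tonne → £31847.41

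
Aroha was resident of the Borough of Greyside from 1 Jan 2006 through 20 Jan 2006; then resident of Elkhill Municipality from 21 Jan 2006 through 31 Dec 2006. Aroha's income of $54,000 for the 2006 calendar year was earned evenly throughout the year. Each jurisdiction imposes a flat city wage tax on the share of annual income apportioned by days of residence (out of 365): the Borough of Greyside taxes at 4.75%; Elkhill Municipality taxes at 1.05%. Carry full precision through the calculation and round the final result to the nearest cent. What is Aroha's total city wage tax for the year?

$676.48

The Borough of Greyside, 1 Jan – 20 Jan 2006: 20 days → $54,000 × 4.75% × 20/365 = $140.5479
Elkhill Municipality, 21 Jan – 31 Dec 2006: 345 days → $54,000 × 1.05% × 345/365 = $535.9315
Total = $676.4795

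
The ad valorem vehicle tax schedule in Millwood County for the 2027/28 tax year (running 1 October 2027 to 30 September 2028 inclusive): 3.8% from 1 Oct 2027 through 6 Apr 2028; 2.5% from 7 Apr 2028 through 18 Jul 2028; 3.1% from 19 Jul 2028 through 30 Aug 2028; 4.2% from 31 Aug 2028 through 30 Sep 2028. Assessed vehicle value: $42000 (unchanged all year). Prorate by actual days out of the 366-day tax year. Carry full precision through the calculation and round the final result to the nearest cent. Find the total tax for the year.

1 Oct 2027 – 6 Apr 2028: 189 days at 3.8% → $42000 × 3.8% × 189/366 = $824.1639
7 Apr – 18 Jul 2028: 103 days at 2.5% → $42000 × 2.5% × 103/366 = $295.4918
19 Jul – 30 Aug 2028: 43 days at 3.1% → $42000 × 3.1% × 43/366 = $152.9672
31 Aug – 30 Sep 2028: 31 days at 4.2% → $42000 × 4.2% × 31/366 = $149.4098
Total = $1422.0328

$1422.03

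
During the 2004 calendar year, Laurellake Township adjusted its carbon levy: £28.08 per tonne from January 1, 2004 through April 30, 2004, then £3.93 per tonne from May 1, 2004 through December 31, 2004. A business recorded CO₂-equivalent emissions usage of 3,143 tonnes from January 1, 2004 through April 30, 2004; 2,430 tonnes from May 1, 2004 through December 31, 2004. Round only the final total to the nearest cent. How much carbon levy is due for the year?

£97805.34

January 1 – April 30, 2004: 3,143 tonnes at £28.08/tonne → £88255.44
May 1 – December 31, 2004: 2,430 tonnes at £3.93/tonne → £9549.90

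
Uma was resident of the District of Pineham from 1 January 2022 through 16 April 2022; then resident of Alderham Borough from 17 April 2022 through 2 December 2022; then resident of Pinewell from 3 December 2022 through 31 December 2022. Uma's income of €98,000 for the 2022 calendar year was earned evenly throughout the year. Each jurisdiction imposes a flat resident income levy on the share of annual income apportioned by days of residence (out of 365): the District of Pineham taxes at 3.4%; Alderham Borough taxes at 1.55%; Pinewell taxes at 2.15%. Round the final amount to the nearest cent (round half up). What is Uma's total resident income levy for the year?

€2,092.23

The District of Pineham, 1 January – 16 April 2022: 106 days → €98,000 × 3.4% × 106/365 = €967.6493
Alderham Borough, 17 April – 2 December 2022: 230 days → €98,000 × 1.55% × 230/365 = €957.1781
Pinewell, 3 December – 31 December 2022: 29 days → €98,000 × 2.15% × 29/365 = €167.4055
Total = €2,092.2329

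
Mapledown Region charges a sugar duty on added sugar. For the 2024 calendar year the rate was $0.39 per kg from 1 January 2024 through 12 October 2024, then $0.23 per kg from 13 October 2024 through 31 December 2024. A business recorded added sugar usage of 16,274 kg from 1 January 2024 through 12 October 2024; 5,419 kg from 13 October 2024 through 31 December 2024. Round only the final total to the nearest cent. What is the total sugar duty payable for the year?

1 January – 12 October 2024: 16,274 kg at $0.39/kg → $6346.86
13 October – 31 December 2024: 5,419 kg at $0.23/kg → $1246.37

$7593.23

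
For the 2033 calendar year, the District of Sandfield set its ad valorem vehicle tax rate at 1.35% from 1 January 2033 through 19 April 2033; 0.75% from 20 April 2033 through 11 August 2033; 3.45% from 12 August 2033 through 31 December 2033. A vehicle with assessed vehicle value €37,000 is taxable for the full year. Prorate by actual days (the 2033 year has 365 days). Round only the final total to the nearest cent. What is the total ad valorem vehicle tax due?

1 January – 19 April 2033: 109 days at 1.35% → €37,000 × 1.35% × 109/365 = €149.1658
20 April – 11 August 2033: 114 days at 0.75% → €37,000 × 0.75% × 114/365 = €86.6712
12 August – 31 December 2033: 142 days at 3.45% → €37,000 × 3.45% × 142/365 = €496.6110
Total = €732.4479

€732.45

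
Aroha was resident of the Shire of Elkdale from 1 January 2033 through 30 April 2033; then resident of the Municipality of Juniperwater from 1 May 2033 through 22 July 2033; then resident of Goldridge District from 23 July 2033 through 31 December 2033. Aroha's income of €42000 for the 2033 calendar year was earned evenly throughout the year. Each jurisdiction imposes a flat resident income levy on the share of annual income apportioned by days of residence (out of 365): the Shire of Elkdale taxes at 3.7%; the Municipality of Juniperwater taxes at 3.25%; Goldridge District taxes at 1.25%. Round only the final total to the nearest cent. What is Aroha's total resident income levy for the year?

€1054.32

The Shire of Elkdale, 1 January – 30 April 2033: 120 days → €42000 × 3.7% × 120/365 = €510.9041
The Municipality of Juniperwater, 1 May – 22 July 2033: 83 days → €42000 × 3.25% × 83/365 = €310.3973
Goldridge District, 23 July – 31 December 2033: 162 days → €42000 × 1.25% × 162/365 = €233.0137
Total = €1054.3151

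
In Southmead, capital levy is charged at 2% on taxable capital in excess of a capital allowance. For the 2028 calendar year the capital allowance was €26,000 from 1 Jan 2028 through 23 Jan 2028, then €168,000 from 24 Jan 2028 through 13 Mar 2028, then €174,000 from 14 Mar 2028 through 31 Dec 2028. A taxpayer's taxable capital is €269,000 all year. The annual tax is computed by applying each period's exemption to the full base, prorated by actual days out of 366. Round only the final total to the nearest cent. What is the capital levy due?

€2,102.40

1 Jan – 23 Jan 2028: 23 days, exemption €26,000 → (€269,000 − €26,000) × 2% × 23/366 = €305.4098
24 Jan – 13 Mar 2028: 50 days, exemption €168,000 → (€269,000 − €168,000) × 2% × 50/366 = €275.9563
14 Mar – 31 Dec 2028: 293 days, exemption €174,000 → (€269,000 − €174,000) × 2% × 293/366 = €1,521.0383
Total = €2,102.4044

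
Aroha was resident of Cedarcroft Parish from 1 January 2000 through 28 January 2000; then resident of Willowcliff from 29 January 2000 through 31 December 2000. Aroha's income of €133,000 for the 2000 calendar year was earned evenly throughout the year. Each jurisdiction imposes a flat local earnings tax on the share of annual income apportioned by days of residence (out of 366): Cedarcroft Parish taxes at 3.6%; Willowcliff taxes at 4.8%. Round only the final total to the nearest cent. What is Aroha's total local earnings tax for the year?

Cedarcroft Parish, 1 January – 28 January 2000: 28 days → €133,000 × 3.6% × 28/366 = €366.2951
Willowcliff, 29 January – 31 December 2000: 338 days → €133,000 × 4.8% × 338/366 = €5,895.6066
Total = €6,261.9016

€6,261.90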